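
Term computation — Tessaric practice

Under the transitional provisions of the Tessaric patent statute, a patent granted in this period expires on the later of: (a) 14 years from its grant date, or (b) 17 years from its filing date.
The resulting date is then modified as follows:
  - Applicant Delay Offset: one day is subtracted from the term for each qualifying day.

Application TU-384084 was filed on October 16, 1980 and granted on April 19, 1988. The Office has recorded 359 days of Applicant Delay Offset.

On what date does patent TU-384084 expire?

April 25, 2001

(a) grant + 14 years → 19 April 2002.
(b) filing + 17 years → 16 October 1997.
Later of the two: 19 April 2002.
Applicant Delay Offset: −359 days → 25 April 2001.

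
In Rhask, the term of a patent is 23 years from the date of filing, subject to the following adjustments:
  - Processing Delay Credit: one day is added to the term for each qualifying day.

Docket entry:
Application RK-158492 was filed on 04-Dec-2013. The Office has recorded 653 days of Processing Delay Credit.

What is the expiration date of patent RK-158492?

2038-09-18

Base term: filing date + 23 years → 4 December 2036.
Processing Delay Credit: +653 days → 18 September 2038.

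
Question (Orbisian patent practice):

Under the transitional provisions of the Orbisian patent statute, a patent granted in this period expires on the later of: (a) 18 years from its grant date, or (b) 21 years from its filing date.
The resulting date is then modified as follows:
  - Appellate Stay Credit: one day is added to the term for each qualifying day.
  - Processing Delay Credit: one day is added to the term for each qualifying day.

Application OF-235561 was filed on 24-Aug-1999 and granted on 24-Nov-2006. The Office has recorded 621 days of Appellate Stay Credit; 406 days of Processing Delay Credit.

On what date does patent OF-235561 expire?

2027-09-17

(a) grant + 18 years → 24 November 2024.
(b) filing + 21 years → 24 August 2020.
Later of the two: 24 November 2024.
Appellate Stay Credit: +621 days → 7 August 2026.
Processing Delay Credit: +406 days → 17 September 2027.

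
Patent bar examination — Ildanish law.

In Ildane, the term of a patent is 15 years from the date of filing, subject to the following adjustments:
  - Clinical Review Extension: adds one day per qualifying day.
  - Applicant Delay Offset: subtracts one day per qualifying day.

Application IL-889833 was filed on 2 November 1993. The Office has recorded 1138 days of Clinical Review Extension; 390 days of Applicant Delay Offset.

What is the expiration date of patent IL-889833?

November 20, 2010

Base term: filing date + 15 years → 2 November 2008.
Clinical Review Extension: +1138 days → 15 December 2011.
Applicant Delay Offset: −390 days → 20 November 2010.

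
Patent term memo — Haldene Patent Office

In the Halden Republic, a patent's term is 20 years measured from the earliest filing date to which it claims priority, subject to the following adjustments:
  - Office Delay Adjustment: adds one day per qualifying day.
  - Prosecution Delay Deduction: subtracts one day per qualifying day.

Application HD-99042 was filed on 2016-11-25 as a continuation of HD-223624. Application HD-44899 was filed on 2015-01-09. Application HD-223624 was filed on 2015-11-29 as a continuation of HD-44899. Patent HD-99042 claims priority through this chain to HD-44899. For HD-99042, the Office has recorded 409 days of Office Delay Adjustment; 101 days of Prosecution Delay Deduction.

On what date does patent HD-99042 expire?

2035-11-13

Earliest priority filing: 9 January 2015.
Base term: 9 January 2015 + 20 years → 9 January 2035.
Office Delay Adjustment: +409 days → 22 February 2036.
Prosecution Delay Deduction: −101 days → 13 November 2035.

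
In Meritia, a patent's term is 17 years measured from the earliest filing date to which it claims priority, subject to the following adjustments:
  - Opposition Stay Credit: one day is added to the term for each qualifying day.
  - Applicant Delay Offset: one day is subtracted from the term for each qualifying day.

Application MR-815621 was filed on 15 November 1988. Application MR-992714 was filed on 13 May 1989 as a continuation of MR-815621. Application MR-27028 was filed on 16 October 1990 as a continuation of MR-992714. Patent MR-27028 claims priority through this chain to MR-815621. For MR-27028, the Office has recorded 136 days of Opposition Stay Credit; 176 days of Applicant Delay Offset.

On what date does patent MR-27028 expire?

2005-10-06

Earliest priority filing: 15 November 1988.
Base term: 15 November 1988 + 17 years → 15 November 2005.
Opposition Stay Credit: +136 days → 31 March 2006.
Applicant Delay Offset: −176 days → 6 October 2005.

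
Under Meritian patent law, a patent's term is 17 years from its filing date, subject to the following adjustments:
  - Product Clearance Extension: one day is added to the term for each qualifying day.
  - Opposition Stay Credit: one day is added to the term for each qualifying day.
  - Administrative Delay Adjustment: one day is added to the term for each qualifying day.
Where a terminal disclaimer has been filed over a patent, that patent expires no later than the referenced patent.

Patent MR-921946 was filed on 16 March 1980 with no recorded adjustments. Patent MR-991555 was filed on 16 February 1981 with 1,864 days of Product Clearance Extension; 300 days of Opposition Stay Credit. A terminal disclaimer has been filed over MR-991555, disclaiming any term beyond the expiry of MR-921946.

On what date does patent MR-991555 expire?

Natural term of MR-991555:
  Base: filing + 17 years → 16 February 1998.
  Product Clearance Extension: +1864 days → 26 March 2003.
  Opposition Stay Credit: +300 days → 20 January 2004.
Expiry of referenced patent MR-921946:
  Base: filing + 17 years → 16 March 1997.
Terminal disclaimer: MR-991555 expires on the earlier of 20 January 2004 and 16 March 1997.

1997-03-16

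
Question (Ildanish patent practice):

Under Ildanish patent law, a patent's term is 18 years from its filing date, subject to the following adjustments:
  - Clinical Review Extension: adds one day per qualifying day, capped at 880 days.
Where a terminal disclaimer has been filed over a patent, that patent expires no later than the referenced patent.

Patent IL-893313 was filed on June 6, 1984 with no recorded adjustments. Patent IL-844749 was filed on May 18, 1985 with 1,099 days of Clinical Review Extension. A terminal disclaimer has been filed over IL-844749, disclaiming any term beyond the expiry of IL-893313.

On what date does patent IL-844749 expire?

Natural term of IL-844749:
  Base: filing + 18 years → 18 May 2003.
  Clinical Review Extension: 1099 days claimed exceeds the 880-day cap, so +880 days → 14 October 2005.
Expiry of referenced patent IL-893313:
  Base: filing + 18 years → 6 June 2002.
Terminal disclaimer: IL-844749 expires on the earlier of 14 October 2005 and 6 June 2002.

June 6, 2002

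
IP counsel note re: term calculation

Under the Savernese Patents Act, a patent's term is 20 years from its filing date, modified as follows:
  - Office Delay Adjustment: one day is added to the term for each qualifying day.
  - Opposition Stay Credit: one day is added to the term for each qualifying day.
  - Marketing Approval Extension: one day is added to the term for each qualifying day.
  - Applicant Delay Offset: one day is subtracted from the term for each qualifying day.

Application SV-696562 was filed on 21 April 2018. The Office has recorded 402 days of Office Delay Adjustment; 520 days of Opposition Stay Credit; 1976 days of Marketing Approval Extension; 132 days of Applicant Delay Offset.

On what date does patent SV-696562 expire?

November 16, 2045

Base term: filing date + 20 years → 21 April 2038.
Office Delay Adjustment: +402 days → 28 May 2039.
Opposition Stay Credit: +520 days → 29 October 2040.
Marketing Approval Extension: +1976 days → 28 March 2046.
Applicant Delay Offset: −132 days → 16 November 2045.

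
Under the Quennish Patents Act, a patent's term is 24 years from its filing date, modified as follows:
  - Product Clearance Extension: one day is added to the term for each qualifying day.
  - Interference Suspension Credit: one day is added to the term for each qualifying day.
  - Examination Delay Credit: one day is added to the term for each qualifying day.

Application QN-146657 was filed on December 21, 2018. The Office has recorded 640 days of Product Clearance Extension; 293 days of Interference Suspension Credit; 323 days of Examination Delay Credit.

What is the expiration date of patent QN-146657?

Base term: filing date + 24 years → 21 December 2042.
Product Clearance Extension: +640 days → 21 September 2044.
Interference Suspension Credit: +293 days → 11 July 2045.
Examination Delay Credit: +323 days → 30 May 2046.

May 30, 2046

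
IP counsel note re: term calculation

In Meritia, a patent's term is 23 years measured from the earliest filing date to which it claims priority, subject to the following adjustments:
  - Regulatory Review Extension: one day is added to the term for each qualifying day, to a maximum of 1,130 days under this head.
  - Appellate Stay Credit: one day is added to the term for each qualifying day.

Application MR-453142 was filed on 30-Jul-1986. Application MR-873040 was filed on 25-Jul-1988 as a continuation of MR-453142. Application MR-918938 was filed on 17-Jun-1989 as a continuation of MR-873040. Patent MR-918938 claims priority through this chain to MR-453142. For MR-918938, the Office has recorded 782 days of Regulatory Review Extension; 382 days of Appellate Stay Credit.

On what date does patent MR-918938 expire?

October 6, 2012

Earliest priority filing: 30 July 1986.
Base term: 30 July 1986 + 23 years → 30 July 2009.
Regulatory Review Extension: 782 days (within the 1130-day cap) → +782 days → 20 September 2011.
Appellate Stay Credit: +382 days → 6 October 2012.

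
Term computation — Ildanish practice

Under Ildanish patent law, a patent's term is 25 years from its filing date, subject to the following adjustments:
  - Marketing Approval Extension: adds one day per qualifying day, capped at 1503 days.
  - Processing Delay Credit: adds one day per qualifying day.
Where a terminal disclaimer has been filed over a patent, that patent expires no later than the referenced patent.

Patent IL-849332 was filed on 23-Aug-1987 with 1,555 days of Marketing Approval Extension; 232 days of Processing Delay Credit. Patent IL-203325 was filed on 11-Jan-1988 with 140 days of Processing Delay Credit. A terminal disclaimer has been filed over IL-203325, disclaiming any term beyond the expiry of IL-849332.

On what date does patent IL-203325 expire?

Natural term of IL-203325:
  Base: filing + 25 years → 11 January 2013.
  Processing Delay Credit: +140 days → 31 May 2013.
Expiry of referenced patent IL-849332:
  Base: filing + 25 years → 23 August 2012.
  Marketing Approval Extension: 1555 days claimed exceeds the 1503-day cap, so +1503 days → 4 October 2016.
  Processing Delay Credit: +232 days → 24 May 2017.
Terminal disclaimer: IL-203325 expires on the earlier of 31 May 2013 and 24 May 2017.

2013-05-31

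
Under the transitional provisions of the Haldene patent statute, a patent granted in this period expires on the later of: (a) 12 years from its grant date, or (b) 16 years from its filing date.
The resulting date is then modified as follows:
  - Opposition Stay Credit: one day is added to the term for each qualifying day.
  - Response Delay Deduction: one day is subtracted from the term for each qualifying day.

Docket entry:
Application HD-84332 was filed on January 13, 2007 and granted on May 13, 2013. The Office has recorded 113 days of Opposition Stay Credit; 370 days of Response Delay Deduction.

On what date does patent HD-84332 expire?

2024-08-29

(a) grant + 12 years → 13 May 2025.
(b) filing + 16 years → 13 January 2023.
Later of the two: 13 May 2025.
Opposition Stay Credit: +113 days → 3 September 2025.
Response Delay Deduction: −370 days → 29 August 2024.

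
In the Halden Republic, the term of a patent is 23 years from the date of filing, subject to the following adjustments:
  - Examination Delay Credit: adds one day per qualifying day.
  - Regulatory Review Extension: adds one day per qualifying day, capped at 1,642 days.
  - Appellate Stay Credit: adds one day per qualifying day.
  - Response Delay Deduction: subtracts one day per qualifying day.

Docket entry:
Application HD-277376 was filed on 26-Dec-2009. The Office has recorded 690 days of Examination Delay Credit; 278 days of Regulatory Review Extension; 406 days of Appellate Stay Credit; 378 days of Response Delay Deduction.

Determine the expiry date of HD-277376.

Base term: filing date + 23 years → 26 December 2032.
Examination Delay Credit: +690 days → 16 November 2034.
Regulatory Review Extension: 278 days (within the 1642-day cap) → +278 days → 21 August 2035.
Appellate Stay Credit: +406 days → 30 September 2036.
Response Delay Deduction: −378 days → 18 September 2035.

September 18, 2035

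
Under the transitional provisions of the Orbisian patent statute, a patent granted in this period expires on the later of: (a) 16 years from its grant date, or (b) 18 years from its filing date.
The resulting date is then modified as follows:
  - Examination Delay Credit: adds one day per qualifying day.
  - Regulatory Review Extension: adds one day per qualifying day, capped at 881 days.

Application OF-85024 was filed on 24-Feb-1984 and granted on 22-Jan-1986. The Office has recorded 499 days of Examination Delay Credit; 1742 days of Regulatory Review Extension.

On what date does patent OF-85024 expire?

(a) grant + 16 years → 22 January 2002.
(b) filing + 18 years → 24 February 2002.
Later of the two: 24 February 2002.
Examination Delay Credit: +499 days → 8 July 2003.
Regulatory Review Extension: 1742 days claimed exceeds the 881-day cap, so +881 days → 5 December 2005.

December 5, 2005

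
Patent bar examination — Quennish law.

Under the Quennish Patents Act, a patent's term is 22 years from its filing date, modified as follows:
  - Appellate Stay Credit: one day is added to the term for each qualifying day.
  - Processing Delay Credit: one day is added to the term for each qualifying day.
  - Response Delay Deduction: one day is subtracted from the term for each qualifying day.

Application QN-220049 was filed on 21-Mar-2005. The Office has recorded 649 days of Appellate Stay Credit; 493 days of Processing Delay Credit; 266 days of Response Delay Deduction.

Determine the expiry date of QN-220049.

2029-08-13

Base term: filing date + 22 years → 21 March 2027.
Appellate Stay Credit: +649 days → 29 December 2028.
Processing Delay Credit: +493 days → 6 May 2030.
Response Delay Deduction: −266 days → 13 August 2029.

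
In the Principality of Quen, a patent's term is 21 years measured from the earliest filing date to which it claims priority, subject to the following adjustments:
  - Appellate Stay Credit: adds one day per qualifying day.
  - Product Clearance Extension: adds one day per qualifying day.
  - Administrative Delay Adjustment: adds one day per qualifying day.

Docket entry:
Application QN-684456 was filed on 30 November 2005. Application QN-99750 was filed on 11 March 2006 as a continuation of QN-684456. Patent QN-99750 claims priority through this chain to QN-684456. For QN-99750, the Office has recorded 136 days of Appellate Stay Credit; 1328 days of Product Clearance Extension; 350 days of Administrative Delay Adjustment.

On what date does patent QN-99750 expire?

Earliest priority filing: 30 November 2005.
Base term: 30 November 2005 + 21 years → 30 November 2026.
Appellate Stay Credit: +136 days → 15 April 2027.
Product Clearance Extension: +1328 days → 3 December 2030.
Administrative Delay Adjustment: +350 days → 18 November 2031.

November 18, 2031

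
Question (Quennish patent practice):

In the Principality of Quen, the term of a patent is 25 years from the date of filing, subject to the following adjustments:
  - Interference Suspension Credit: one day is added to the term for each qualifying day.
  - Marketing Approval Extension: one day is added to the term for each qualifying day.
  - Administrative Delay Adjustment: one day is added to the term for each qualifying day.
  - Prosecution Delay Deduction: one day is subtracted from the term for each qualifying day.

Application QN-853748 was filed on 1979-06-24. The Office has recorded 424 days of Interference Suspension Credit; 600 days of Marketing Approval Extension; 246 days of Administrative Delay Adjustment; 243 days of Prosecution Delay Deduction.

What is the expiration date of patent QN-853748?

Base term: filing date + 25 years → 24 June 2004.
Interference Suspension Credit: +424 days → 22 August 2005.
Marketing Approval Extension: +600 days → 14 April 2007.
Administrative Delay Adjustment: +246 days → 16 December 2007.
Prosecution Delay Deduction: −243 days → 17 April 2007.

April 17, 2007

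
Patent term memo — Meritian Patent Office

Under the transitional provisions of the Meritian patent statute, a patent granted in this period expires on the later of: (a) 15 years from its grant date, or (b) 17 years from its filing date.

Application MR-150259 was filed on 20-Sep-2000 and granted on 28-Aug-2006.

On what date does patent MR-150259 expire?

August 28, 2021

(a) grant + 15 years → 28 August 2021.
(b) filing + 17 years → 20 September 2017.
Later of the two: 28 August 2021.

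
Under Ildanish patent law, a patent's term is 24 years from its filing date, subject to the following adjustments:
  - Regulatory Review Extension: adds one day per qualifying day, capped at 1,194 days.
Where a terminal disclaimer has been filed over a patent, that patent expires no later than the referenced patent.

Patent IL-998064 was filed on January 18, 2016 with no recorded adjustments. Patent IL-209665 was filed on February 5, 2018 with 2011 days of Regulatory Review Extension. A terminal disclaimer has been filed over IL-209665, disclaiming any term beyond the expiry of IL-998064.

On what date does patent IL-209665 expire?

Natural term of IL-209665:
  Base: filing + 24 years → 5 February 2042.
  Regulatory Review Extension: 2011 days claimed exceeds the 1194-day cap, so +1194 days → 14 May 2045.
Expiry of referenced patent IL-998064:
  Base: filing + 24 years → 18 January 2040.
Terminal disclaimer: IL-209665 expires on the earlier of 14 May 2045 and 18 January 2040.

2040-01-18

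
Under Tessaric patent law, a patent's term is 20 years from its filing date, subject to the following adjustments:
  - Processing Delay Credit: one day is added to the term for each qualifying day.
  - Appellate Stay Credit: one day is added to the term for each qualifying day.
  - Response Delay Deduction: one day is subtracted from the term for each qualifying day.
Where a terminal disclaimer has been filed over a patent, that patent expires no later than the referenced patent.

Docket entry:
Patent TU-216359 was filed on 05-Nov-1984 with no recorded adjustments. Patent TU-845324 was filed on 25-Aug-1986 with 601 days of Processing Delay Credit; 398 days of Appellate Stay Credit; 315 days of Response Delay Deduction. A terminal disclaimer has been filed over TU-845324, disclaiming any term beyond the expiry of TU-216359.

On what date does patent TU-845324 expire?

2004-11-05

Natural term of TU-845324:
  Base: filing + 20 years → 25 August 2006.
  Processing Delay Credit: +601 days → 17 April 2008.
  Appellate Stay Credit: +398 days → 20 May 2009.
  Response Delay Deduction: −315 days → 9 July 2008.
Expiry of referenced patent TU-216359:
  Base: filing + 20 years → 5 November 2004.
Terminal disclaimer: TU-845324 expires on the earlier of 9 July 2008 and 5 November 2004.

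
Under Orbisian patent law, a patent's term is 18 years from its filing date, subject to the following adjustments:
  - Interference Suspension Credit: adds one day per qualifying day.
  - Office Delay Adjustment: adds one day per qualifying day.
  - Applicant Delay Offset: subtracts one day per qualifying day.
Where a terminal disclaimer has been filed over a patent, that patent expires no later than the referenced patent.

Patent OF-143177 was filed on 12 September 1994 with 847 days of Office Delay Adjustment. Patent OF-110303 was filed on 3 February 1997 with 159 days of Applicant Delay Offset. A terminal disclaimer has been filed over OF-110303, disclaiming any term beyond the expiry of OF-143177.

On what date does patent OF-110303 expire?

2014-08-28

Natural term of OF-110303:
  Base: filing + 18 years → 3 February 2015.
  Applicant Delay Offset: −159 days → 28 August 2014.
Expiry of referenced patent OF-143177:
  Base: filing + 18 years → 12 September 2012.
  Office Delay Adjustment: +847 days → 7 January 2015.
Terminal disclaimer: OF-110303 expires on the earlier of 28 August 2014 and 7 January 2015.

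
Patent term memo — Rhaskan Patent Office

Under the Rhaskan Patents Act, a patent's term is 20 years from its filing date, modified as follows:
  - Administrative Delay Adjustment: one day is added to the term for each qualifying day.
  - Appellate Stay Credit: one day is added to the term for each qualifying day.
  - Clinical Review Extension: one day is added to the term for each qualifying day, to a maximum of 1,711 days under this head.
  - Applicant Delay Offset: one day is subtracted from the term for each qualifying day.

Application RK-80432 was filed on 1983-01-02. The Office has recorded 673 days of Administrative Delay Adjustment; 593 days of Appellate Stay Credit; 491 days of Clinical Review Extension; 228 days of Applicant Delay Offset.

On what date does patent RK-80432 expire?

2007-03-11

Base term: filing date + 20 years → 2 January 2003.
Administrative Delay Adjustment: +673 days → 5 November 2004.
Appellate Stay Credit: +593 days → 21 June 2006.
Clinical Review Extension: 491 days (within the 1711-day cap) → +491 days → 25 October 2007.
Applicant Delay Offset: −228 days → 11 March 2007.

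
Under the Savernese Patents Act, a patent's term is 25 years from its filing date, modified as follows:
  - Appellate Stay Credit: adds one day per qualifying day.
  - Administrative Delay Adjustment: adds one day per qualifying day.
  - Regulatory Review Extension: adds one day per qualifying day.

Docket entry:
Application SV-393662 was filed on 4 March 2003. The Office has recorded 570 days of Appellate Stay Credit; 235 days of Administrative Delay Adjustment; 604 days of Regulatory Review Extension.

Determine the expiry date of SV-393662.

2032-01-12

Base term: filing date + 25 years → 4 March 2028.
Appellate Stay Credit: +570 days → 25 September 2029.
Administrative Delay Adjustment: +235 days → 18 May 2030.
Regulatory Review Extension: +604 days → 12 January 2032.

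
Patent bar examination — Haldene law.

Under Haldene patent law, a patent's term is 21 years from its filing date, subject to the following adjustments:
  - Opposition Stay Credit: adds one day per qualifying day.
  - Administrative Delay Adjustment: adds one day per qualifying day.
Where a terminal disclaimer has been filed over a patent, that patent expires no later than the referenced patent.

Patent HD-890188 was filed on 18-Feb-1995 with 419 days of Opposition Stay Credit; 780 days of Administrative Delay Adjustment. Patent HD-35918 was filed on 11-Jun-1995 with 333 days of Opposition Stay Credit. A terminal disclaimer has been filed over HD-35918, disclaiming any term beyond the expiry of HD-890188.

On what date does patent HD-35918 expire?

2017-05-10

Natural term of HD-35918:
  Base: filing + 21 years → 11 June 2016.
  Opposition Stay Credit: +333 days → 10 May 2017.
Expiry of referenced patent HD-890188:
  Base: filing + 21 years → 18 February 2016.
  Opposition Stay Credit: +419 days → 12 April 2017.
  Administrative Delay Adjustment: +780 days → 1 June 2019.
Terminal disclaimer: HD-35918 expires on the earlier of 10 May 2017 and 1 June 2019.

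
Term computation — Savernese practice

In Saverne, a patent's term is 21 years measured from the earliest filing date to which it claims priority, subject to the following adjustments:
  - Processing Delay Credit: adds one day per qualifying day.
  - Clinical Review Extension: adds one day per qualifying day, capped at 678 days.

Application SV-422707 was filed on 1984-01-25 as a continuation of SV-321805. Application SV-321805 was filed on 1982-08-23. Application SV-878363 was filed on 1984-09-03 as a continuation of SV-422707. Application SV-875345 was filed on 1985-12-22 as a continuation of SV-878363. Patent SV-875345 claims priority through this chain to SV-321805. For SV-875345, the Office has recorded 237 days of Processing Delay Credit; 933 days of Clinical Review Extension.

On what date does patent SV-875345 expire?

February 23, 2006

Earliest priority filing: 23 August 1982.
Base term: 23 August 1982 + 21 years → 23 August 2003.
Processing Delay Credit: +237 days → 16 April 2004.
Clinical Review Extension: 933 days claimed exceeds the 678-day cap, so +678 days → 23 February 2006.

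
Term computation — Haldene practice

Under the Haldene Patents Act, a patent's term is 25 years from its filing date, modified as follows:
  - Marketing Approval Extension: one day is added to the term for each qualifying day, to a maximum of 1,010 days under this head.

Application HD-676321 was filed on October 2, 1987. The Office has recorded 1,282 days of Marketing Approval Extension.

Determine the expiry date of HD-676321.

Base term: filing date + 25 years → 2 October 2012.
Marketing Approval Extension: 1282 days claimed exceeds the 1010-day cap, so +1010 days → 9 July 2015.

July 9, 2015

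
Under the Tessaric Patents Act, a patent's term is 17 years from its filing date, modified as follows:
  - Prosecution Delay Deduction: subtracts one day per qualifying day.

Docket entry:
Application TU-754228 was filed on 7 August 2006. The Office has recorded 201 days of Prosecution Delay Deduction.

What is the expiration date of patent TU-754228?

January 18, 2023

Base term: filing date + 17 years → 7 August 2023.
Prosecution Delay Deduction: −201 days → 18 January 2023.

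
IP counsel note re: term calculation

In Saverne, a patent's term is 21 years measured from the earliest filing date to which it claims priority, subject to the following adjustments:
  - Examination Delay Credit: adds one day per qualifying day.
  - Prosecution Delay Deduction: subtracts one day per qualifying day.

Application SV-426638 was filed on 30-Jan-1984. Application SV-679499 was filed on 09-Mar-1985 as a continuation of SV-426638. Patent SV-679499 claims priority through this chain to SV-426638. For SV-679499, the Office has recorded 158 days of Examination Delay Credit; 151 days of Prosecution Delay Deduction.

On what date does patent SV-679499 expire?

2005-02-06

Earliest priority filing: 30 January 1984.
Base term: 30 January 1984 + 21 years → 30 January 2005.
Examination Delay Credit: +158 days → 7 July 2005.
Prosecution Delay Deduction: −151 days → 6 February 2005.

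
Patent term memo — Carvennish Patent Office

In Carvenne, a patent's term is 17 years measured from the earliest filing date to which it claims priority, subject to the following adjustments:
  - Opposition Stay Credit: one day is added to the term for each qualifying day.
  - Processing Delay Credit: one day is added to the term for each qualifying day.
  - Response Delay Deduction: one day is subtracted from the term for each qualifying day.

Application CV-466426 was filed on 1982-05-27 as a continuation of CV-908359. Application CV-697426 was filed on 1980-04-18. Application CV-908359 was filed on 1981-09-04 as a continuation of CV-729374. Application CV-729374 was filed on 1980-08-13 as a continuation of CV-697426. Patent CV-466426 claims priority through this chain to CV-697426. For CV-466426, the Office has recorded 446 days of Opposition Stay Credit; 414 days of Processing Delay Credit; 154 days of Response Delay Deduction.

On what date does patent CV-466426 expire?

1999-03-25

Earliest priority filing: 18 April 1980.
Base term: 18 April 1980 + 17 years → 18 April 1997.
Opposition Stay Credit: +446 days → 8 July 1998.
Processing Delay Credit: +414 days → 26 August 1999.
Response Delay Deduction: −154 days → 25 March 1999.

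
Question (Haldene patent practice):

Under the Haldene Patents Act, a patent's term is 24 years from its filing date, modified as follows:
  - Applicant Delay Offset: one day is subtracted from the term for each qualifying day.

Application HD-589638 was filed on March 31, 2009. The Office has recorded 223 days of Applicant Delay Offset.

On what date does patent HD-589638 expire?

Base term: filing date + 24 years → 31 March 2033.
Applicant Delay Offset: −223 days → 20 August 2032.

2032-08-20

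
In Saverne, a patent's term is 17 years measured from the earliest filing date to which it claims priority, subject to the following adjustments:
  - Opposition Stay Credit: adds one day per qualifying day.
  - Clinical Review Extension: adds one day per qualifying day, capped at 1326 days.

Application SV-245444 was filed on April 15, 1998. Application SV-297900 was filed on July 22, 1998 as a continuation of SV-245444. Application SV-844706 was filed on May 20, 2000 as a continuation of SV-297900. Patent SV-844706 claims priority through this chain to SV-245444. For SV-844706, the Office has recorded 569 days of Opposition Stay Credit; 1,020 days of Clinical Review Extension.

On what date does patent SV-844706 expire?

2019-08-21

Earliest priority filing: 15 April 1998.
Base term: 15 April 1998 + 17 years → 15 April 2015.
Opposition Stay Credit: +569 days → 4 November 2016.
Clinical Review Extension: 1020 days (within the 1326-day cap) → +1020 days → 21 August 2019.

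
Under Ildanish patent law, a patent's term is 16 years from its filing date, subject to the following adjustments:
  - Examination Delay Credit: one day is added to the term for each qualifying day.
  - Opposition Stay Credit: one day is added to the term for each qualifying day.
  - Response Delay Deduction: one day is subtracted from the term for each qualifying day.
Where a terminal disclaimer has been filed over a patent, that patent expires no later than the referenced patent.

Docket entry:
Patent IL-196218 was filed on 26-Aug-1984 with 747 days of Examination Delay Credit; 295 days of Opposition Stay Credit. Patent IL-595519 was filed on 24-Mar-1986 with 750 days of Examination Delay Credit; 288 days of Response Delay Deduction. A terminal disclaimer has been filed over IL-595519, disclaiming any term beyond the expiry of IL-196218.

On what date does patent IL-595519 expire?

June 29, 2003

Natural term of IL-595519:
  Base: filing + 16 years → 24 March 2002.
  Examination Delay Credit: +750 days → 12 April 2004.
  Response Delay Deduction: −288 days → 29 June 2003.
Expiry of referenced patent IL-196218:
  Base: filing + 16 years → 26 August 2000.
  Examination Delay Credit: +747 days → 12 September 2002.
  Opposition Stay Credit: +295 days → 4 July 2003.
Terminal disclaimer: IL-595519 expires on the earlier of 29 June 2003 and 4 July 2003.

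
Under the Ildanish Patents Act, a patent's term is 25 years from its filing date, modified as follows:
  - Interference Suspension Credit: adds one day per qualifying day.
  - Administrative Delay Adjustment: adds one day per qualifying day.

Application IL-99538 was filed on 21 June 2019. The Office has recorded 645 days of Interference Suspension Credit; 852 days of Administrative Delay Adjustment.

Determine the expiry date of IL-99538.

Base term: filing date + 25 years → 21 June 2044.
Interference Suspension Credit: +645 days → 28 March 2046.
Administrative Delay Adjustment: +852 days → 27 July 2048.

July 27, 2048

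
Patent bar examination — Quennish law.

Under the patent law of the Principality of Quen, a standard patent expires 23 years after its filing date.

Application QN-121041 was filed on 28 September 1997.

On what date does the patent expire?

September 28, 2020

Filing date + 23 years → 28 September 2020.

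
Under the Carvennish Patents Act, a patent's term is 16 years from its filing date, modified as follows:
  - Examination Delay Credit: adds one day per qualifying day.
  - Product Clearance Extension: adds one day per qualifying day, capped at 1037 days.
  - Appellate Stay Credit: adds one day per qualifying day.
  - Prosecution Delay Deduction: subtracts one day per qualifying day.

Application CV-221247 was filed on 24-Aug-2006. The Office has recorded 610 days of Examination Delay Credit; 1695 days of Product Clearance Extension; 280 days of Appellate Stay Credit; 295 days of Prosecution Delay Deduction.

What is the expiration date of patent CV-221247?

February 11, 2027

Base term: filing date + 16 years → 24 August 2022.
Examination Delay Credit: +610 days → 25 April 2024.
Product Clearance Extension: 1695 days claimed exceeds the 1037-day cap, so +1037 days → 26 February 2027.
Appellate Stay Credit: +280 days → 3 December 2027.
Prosecution Delay Deduction: −295 days → 11 February 2027.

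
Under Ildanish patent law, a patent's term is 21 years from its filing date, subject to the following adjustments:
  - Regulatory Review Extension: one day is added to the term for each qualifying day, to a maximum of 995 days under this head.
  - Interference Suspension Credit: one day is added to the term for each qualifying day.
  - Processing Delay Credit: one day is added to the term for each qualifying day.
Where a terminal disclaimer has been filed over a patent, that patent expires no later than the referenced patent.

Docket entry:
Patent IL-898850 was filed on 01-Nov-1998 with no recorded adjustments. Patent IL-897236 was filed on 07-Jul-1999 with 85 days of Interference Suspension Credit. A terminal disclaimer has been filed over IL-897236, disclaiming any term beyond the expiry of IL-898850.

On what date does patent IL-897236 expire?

2019-11-01

Natural term of IL-897236:
  Base: filing + 21 years → 7 July 2020.
  Interference Suspension Credit: +85 days → 30 September 2020.
Expiry of referenced patent IL-898850:
  Base: filing + 21 years → 1 November 2019.
Terminal disclaimer: IL-897236 expires on the earlier of 30 September 2020 and 1 November 2019.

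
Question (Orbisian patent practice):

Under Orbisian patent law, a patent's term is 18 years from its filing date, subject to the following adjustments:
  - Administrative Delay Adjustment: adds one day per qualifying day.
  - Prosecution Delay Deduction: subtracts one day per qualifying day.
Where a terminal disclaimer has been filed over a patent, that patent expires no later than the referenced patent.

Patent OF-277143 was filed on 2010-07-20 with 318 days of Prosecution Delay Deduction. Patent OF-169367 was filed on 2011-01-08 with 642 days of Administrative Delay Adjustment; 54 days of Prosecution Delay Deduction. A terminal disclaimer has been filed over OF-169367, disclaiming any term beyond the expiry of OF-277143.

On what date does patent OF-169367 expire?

September 6, 2027

Natural term of OF-169367:
  Base: filing + 18 years → 8 January 2029.
  Administrative Delay Adjustment: +642 days → 12 October 2030.
  Prosecution Delay Deduction: −54 days → 19 August 2030.
Expiry of referenced patent OF-277143:
  Base: filing + 18 years → 20 July 2028.
  Prosecution Delay Deduction: −318 days → 6 September 2027.
Terminal disclaimer: OF-169367 expires on the earlier of 19 August 2030 and 6 September 2027.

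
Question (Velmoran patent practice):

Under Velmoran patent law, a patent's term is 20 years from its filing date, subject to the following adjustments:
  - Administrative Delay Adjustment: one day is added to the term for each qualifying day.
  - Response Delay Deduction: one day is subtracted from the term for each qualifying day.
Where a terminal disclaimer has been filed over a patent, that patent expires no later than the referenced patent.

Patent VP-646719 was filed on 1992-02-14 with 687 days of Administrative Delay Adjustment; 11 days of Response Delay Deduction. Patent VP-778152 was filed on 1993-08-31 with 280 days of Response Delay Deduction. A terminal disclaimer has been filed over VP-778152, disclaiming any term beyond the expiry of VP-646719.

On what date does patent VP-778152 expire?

Natural term of VP-778152:
  Base: filing + 20 years → 31 August 2013.
  Response Delay Deduction: −280 days → 24 November 2012.
Expiry of referenced patent VP-646719:
  Base: filing + 20 years → 14 February 2012.
  Administrative Delay Adjustment: +687 days → 1 January 2014.
  Response Delay Deduction: −11 days → 21 December 2013.
Terminal disclaimer: VP-778152 expires on the earlier of 24 November 2012 and 21 December 2013.

2012-11-24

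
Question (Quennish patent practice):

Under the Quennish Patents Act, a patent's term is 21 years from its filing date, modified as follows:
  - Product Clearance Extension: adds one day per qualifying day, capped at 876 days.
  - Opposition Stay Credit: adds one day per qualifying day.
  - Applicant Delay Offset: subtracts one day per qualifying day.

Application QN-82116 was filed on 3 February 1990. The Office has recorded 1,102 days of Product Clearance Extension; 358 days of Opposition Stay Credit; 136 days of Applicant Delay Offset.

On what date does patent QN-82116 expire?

2014-02-05

Base term: filing date + 21 years → 3 February 2011.
Product Clearance Extension: 1102 days claimed exceeds the 876-day cap, so +876 days → 28 June 2013.
Opposition Stay Credit: +358 days → 21 June 2014.
Applicant Delay Offset: −136 days → 5 February 2014.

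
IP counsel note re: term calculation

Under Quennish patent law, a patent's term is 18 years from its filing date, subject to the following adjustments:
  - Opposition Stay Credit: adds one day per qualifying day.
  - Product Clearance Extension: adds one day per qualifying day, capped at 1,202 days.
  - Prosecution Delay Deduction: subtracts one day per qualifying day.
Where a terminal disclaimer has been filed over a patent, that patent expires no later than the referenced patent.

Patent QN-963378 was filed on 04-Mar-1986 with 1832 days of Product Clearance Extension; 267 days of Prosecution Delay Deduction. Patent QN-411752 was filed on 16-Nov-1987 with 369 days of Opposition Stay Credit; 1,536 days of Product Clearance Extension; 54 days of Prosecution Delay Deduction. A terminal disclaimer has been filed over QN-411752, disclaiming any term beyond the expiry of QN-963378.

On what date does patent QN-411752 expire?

September 25, 2006

Natural term of QN-411752:
  Base: filing + 18 years → 16 November 2005.
  Opposition Stay Credit: +369 days → 20 November 2006.
  Product Clearance Extension: 1536 days claimed exceeds the 1202-day cap, so +1202 days → 6 March 2010.
  Prosecution Delay Deduction: −54 days → 11 January 2010.
Expiry of referenced patent QN-963378:
  Base: filing + 18 years → 4 March 2004.
  Product Clearance Extension: 1832 days claimed exceeds the 1202-day cap, so +1202 days → 19 June 2007.
  Prosecution Delay Deduction: −267 days → 25 September 2006.
Terminal disclaimer: QN-411752 expires on the earlier of 11 January 2010 and 25 September 2006.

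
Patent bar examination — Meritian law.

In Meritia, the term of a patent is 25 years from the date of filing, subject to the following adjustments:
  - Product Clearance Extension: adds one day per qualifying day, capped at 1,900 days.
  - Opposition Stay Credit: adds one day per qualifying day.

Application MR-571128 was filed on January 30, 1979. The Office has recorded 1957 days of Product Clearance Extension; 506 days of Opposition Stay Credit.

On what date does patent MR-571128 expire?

Base term: filing date + 25 years → 30 January 2004.
Product Clearance Extension: 1957 days claimed exceeds the 1900-day cap, so +1900 days → 13 April 2009.
Opposition Stay Credit: +506 days → 1 September 2010.

2010-09-01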